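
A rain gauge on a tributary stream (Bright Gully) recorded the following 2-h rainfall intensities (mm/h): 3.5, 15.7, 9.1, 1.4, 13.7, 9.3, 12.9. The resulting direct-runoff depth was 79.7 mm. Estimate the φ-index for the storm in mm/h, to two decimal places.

φ ≈ 4.17 mm/h

Only the 5 blocks with intensity above φ contribute runoff: 15.7, 9.1, 13.7, 9.3, 12.9 mm/h.
Σ(I−φ)·Δt = d  ⇒  (15.7+9.1+13.7+9.3+12.9 − 5φ)·2 = 79.7
φ = (60.70 − 79.7/2) / 5 = 4.17 mm/h.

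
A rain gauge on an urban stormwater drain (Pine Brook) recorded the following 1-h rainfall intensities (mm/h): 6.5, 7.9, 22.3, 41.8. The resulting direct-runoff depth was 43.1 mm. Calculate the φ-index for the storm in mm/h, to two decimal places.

φ ≈ 10.50 mm/h

Only the 2 blocks with intensity above φ contribute runoff: 22.3, 41.8 mm/h.
Σ(I−φ)·Δt = d  ⇒  (22.3+41.8 − 2φ)·1 = 43.1
φ = (64.10 − 43.1/1) / 2 = 10.50 mm/h.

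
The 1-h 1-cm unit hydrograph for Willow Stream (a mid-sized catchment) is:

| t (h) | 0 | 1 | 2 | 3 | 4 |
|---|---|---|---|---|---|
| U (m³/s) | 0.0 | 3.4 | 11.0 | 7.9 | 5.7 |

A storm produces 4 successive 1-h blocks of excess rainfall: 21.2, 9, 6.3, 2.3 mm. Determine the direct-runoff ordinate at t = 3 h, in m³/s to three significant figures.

By discrete convolution, Q_j = Σ (P_i / 10 mm) · U_{j−i}.
At t = 3 h (j=3): Q = (21.2/10)·7.9 + (9/10)·11.0 + (6.3/10)·3.4 + (2.3/10)·0.0 = 28.8 m³/s.

Q ≈ 28.8 m³/s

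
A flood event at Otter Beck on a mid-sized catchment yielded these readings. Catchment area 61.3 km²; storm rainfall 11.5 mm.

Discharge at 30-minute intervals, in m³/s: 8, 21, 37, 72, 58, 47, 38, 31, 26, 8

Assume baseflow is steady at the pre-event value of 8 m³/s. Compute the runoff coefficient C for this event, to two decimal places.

C ≈ 0.68

ΣQ_DR = 266.0 m³/s; V = ΣQ_DR·Δt = 4.788 × 10^5 m³.
Runoff depth d = V / A = 7.811 mm.
C = d / P = 7.811 / 11.5 = 0.68.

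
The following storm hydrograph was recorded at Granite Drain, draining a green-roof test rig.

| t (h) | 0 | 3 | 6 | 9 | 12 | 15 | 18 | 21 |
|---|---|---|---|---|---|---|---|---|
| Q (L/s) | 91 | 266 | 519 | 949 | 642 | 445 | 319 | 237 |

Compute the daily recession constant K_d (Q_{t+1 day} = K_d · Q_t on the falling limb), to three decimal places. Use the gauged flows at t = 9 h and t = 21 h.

Between t = 9 h and t = 21 h the flow falls from 949 to 237 L/s over 4×3 h = 12 h.
Per-interval ratio K = (237/949)^(1/4) = 0.7069; K_d = K^(24/3) = 0.062.

K_d ≈ 0.062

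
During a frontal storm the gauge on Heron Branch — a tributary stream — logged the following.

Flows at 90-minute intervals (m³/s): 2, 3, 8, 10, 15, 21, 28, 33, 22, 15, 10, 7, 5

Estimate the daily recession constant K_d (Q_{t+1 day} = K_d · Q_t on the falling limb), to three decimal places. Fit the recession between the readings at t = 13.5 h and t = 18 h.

K_d ≈ 0.003

Between t = 13.5 h and t = 18 h the flow falls from 15 to 5 m³/s over 3×1.5 h = 4.5 h.
Per-interval ratio K = (5/15)^(1/3) = 0.6934; K_d = K^(24/1.5) = 0.003.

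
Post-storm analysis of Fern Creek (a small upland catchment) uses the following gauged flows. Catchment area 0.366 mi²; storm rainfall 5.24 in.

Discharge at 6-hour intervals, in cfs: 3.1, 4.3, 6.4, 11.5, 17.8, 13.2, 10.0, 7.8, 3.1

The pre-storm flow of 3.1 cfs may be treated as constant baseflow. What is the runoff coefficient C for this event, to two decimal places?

ΣQ_DR = 49.30 cfs; V = ΣQ_DR·Δt = 1.065 × 10^6 ft³.
Runoff depth d = V / A = 1.252 in.
C = d / P = 1.252 / 5.24 = 0.24.

C ≈ 0.24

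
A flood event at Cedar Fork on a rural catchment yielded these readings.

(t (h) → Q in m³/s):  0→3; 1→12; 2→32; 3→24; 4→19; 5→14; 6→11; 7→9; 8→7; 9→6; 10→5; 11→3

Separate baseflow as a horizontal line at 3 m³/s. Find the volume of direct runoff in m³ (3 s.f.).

Direct-runoff ordinates (Q − Q_b): 0.0, 9.0, 29.0, 21.0, 16.0, 11.0, 8.0, 6.0, 4.0, 3.0, 2.0, 0.0 m³/s.
ΣQ_DR = 109.0 m³/s.
With Δt = 1 h = 3600 s, V = ΣQ_DR · Δt = 109.0 × 3600 = 3.92 × 10^5 m³.

V ≈ 3.92 × 10^5 m³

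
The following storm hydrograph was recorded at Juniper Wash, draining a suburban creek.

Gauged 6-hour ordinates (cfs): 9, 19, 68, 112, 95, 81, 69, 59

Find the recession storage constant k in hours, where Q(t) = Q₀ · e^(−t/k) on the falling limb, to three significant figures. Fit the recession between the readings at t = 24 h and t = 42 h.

k ≈ 37.8 h

On the falling limb, Q drops from 95 to 59 cfs between t = 24 h and t = 42 h (Δt = 18 h).
k = −Δt / ln(Q₂/Q₁) = −18 / ln(59/95) = 37.8 h.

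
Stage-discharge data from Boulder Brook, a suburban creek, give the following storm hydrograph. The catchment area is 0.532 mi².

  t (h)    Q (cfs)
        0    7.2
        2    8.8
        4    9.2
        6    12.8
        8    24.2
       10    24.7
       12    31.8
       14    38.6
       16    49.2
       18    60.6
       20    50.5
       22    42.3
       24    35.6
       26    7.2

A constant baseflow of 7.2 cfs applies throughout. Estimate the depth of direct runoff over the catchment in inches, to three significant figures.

d ≈ 1.76 in

Direct runoff: 0.0, 1.6, 2.0, 5.6, 17.0, 17.5, 24.6, 31.4, 42.0, 53.4, 43.3, 35.1, 28.4, 0.0 cfs; ΣQ_DR = 301.9 cfs.
V = ΣQ_DR · Δt = 301.9 × 7200 s = 2.174 × 10^6 ft³.
Over A = 0.532 mi², depth = V / A = 1.76 in.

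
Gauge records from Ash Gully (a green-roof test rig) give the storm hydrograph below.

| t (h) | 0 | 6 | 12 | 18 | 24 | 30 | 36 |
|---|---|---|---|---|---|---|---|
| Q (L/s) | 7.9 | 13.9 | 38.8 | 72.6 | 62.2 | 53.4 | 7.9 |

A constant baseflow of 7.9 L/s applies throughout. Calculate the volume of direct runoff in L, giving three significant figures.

V ≈ 4.35 × 10^6 L

Direct-runoff ordinates (Q − Q_b): 0.0, 6.0, 30.9, 64.7, 54.3, 45.5, 0.0 L/s.
ΣQ_DR = 201.4 L/s.
With Δt = 6 h = 21600 s, V = ΣQ_DR · Δt = 201.4 × 21600 = 4.35 × 10^6 L.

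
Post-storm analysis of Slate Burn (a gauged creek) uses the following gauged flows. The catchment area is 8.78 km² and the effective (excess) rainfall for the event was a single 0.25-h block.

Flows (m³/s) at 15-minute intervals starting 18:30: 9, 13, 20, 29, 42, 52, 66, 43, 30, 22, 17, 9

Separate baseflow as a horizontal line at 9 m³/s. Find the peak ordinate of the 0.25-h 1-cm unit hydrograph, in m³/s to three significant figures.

U_p ≈ 22.8 m³/s

Direct runoff: 0.0, 4.0, 11.0, 20.0, 33.0, 43.0, 57.0, 34.0, 21.0, 13.0, 8.0, 0.0 m³/s; ΣQ_DR = 244.0 m³/s, peak = 57.0 m³/s.
Runoff depth d = ΣQ_DR·Δt / A = 244.0 × 900 / (8.78 km²) = 25.01 mm.
The 1-cm UH is the DRH scaled by (10 mm)/d, so U_p = 57.0 × 10/25.01 = 22.8 m³/s.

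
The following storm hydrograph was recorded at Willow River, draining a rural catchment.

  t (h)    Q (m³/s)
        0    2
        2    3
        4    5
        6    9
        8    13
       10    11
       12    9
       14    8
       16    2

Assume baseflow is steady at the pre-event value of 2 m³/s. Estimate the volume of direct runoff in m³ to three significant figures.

V ≈ 3.17 × 10^5 m³

Direct-runoff ordinates (Q − Q_b): 0.0, 1.0, 3.0, 7.0, 11.0, 9.0, 7.0, 6.0, 0.0 m³/s.
ΣQ_DR = 44.00 m³/s.
With Δt = 2 h = 7200 s, V = ΣQ_DR · Δt = 44.00 × 7200 = 3.17 × 10^5 m³.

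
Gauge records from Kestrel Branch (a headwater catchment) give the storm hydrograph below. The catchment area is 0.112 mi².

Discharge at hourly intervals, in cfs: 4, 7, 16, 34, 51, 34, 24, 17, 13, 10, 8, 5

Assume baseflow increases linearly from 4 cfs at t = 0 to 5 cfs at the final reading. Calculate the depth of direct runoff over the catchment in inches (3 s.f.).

Direct runoff: 0.00, 2.91, 11.82, 29.73, 46.64, 29.55, 19.45, 12.36, 8.27, 5.18, 3.09, 0.00 cfs; ΣQ_DR = 169.0 cfs.
V = ΣQ_DR · Δt = 169.0 × 3600 s = 6.084 × 10^5 ft³.
Over A = 0.112 mi², depth = V / A = 2.34 in.

d ≈ 2.34 in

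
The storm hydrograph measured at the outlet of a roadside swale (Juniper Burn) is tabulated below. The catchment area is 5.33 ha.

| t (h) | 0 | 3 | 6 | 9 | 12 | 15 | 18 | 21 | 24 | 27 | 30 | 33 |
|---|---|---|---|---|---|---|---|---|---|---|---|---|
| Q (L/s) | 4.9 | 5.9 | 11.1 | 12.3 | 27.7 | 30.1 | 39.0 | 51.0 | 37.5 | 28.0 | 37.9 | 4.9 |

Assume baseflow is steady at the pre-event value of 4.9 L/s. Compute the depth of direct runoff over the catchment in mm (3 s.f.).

d ≈ 46.9 mm

Direct runoff: 0.0, 1.0, 6.2, 7.4, 22.8, 25.2, 34.1, 46.1, 32.6, 23.1, 33.0, 0.0 L/s; ΣQ_DR = 231.5 L/s.
V = ΣQ_DR · Δt = 231.5 × 10800 s = 2.500 × 10^6 L.
Over A = 5.33 ha, depth = V / A = 46.9 mm.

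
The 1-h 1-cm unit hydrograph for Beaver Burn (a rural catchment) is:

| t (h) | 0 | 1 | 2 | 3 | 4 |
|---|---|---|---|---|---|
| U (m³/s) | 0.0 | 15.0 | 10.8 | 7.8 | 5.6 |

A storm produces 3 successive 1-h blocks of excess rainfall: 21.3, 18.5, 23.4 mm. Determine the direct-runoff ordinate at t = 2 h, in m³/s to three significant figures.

By discrete convolution, Q_j = Σ (P_i / 10 mm) · U_{j−i}.
At t = 2 h (j=2): Q = (21.3/10)·10.8 + (18.5/10)·15.0 + (23.4/10)·0.0 = 50.8 m³/s.

Q ≈ 50.8 m³/s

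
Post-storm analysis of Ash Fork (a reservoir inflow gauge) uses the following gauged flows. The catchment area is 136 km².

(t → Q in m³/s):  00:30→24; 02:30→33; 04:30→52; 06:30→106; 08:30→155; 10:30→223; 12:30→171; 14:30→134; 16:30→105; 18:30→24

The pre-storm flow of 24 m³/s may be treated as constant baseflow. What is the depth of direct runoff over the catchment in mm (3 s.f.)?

Direct runoff: 0.0, 9.0, 28.0, 82.0, 131.0, 199.0, 147.0, 110.0, 81.0, 0.0 m³/s; ΣQ_DR = 787.0 m³/s.
V = ΣQ_DR · Δt = 787.0 × 7200 s = 5.666 × 10^6 m³.
Over A = 136 km², depth = V / A = 41.7 mm.

d ≈ 41.7 mm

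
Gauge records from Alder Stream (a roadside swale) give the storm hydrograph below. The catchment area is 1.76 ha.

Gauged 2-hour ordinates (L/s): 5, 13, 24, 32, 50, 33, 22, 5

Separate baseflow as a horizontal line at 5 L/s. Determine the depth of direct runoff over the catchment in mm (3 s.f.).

d ≈ 58.9 mm

Direct runoff: 0.0, 8.0, 19.0, 27.0, 45.0, 28.0, 17.0, 0.0 L/s; ΣQ_DR = 144.0 L/s.
V = ΣQ_DR · Δt = 144.0 × 7200 s = 1.037 × 10^6 L.
Over A = 1.76 ha, depth = V / A = 58.9 mm.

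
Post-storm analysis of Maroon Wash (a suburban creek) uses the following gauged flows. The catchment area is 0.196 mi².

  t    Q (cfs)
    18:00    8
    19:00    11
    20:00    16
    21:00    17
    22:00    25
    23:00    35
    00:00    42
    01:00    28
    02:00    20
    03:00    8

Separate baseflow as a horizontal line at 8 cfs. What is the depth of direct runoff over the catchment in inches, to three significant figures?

Direct runoff: 0.0, 3.0, 8.0, 9.0, 17.0, 27.0, 34.0, 20.0, 12.0, 0.0 cfs; ΣQ_DR = 130.0 cfs.
V = ΣQ_DR · Δt = 130.0 × 3600 s = 4.680 × 10^5 ft³.
Over A = 0.196 mi², depth = V / A = 1.03 in.

d ≈ 1.03 in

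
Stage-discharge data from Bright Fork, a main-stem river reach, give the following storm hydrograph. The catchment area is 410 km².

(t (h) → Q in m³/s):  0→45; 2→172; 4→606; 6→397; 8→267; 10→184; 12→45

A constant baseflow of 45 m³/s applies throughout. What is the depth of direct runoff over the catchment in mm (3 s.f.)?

Direct runoff: 0.0, 127.0, 561.0, 352.0, 222.0, 139.0, 0.0 m³/s; ΣQ_DR = 1401 m³/s.
V = ΣQ_DR · Δt = 1401 × 7200 s = 1.009 × 10^7 m³.
Over A = 410 km², depth = V / A = 24.6 mm.

d ≈ 24.6 mm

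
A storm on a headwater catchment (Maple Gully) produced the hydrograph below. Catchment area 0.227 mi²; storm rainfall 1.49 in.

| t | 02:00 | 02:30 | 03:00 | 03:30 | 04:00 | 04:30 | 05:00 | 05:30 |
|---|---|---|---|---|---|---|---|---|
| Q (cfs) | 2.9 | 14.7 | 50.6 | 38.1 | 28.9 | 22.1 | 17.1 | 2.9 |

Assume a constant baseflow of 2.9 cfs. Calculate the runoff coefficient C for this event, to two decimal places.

C ≈ 0.35

ΣQ_DR = 154.1 cfs; V = ΣQ_DR·Δt = 2.774 × 10^5 ft³.
Runoff depth d = V / A = 0.5260 in.
C = d / P = 0.5260 / 1.49 = 0.35.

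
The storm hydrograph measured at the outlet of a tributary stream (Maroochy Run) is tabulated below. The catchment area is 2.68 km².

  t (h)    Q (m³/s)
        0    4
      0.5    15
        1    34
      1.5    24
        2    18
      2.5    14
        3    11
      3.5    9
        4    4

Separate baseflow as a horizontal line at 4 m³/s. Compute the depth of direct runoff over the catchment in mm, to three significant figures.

d ≈ 65.1 mm

Direct runoff: 0.0, 11.0, 30.0, 20.0, 14.0, 10.0, 7.0, 5.0, 0.0 m³/s; ΣQ_DR = 97.00 m³/s.
V = ΣQ_DR · Δt = 97.00 × 1800 s = 1.746 × 10^5 m³.
Over A = 2.68 km², depth = V / A = 65.1 mm.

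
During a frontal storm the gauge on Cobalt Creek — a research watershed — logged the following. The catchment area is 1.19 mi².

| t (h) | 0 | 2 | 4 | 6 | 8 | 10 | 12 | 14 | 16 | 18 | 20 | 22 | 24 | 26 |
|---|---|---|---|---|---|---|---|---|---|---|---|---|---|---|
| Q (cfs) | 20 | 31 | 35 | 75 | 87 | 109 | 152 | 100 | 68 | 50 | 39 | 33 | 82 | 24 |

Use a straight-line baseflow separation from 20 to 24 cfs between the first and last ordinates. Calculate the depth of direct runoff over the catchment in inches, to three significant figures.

d ≈ 1.55 in

Direct runoff: 0.00, 10.69, 14.38, 54.08, 65.77, 87.46, 130.15, 77.85, 45.54, 27.23, 15.92, 9.62, 58.31, 0.00 cfs; ΣQ_DR = 597.0 cfs.
V = ΣQ_DR · Δt = 597.0 × 7200 s = 4.298 × 10^6 ft³.
Over A = 1.19 mi², depth = V / A = 1.55 in.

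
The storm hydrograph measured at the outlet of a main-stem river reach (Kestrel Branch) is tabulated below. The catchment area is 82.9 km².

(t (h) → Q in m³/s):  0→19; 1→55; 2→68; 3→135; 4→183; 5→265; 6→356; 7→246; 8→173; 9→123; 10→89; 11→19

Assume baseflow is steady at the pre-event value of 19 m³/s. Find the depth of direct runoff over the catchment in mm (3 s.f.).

d ≈ 65.3 mm

Direct runoff: 0.0, 36.0, 49.0, 116.0, 164.0, 246.0, 337.0, 227.0, 154.0, 104.0, 70.0, 0.0 m³/s; ΣQ_DR = 1503 m³/s.
V = ΣQ_DR · Δt = 1503 × 3600 s = 5.411 × 10^6 m³.
Over A = 82.9 km², depth = V / A = 65.3 mm.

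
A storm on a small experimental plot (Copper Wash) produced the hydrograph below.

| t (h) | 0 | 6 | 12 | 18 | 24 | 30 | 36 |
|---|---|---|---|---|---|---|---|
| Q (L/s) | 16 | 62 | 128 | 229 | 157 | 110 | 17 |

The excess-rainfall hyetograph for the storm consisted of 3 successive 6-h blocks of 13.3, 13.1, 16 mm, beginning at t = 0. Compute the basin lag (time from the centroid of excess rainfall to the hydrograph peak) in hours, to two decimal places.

t_L ≈ 8.62 h

Centroid of excess rainfall: t_c = Σ P_i·t̄_i / ΣP_i = 9.3821 h (block centres at 3, 9, 15 h).
Hydrograph peak occurs at t = 18 h, so basin lag t_L = 18 − 9.3821 = 8.62 h.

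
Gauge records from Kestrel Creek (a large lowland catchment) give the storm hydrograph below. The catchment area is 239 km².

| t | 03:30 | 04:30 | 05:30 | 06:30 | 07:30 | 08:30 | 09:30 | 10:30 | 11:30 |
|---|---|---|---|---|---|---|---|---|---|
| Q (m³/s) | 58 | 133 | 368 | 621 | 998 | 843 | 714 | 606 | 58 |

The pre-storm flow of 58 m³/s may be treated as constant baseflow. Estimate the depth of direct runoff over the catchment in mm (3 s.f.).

Direct runoff: 0.0, 75.0, 310.0, 563.0, 940.0, 785.0, 656.0, 548.0, 0.0 m³/s; ΣQ_DR = 3877 m³/s.
V = ΣQ_DR · Δt = 3877 × 3600 s = 1.396 × 10^7 m³.
Over A = 239 km², depth = V / A = 58.4 mm.

d ≈ 58.4 mm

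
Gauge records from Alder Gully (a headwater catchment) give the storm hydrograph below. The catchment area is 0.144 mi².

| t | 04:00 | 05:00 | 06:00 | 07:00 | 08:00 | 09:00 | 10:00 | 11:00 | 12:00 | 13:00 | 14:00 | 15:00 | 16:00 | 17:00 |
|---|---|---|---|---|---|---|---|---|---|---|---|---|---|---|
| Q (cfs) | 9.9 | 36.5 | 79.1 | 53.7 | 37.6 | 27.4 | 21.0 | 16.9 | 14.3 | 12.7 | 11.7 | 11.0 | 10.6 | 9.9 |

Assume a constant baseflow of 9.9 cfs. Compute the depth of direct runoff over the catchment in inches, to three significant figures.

Direct runoff: 0.0, 26.6, 69.2, 43.8, 27.7, 17.5, 11.1, 7.0, 4.4, 2.8, 1.8, 1.1, 0.7, 0.0 cfs; ΣQ_DR = 213.7 cfs.
V = ΣQ_DR · Δt = 213.7 × 3600 s = 7.693 × 10^5 ft³.
Over A = 0.144 mi², depth = V / A = 2.30 in.

d ≈ 2.30 in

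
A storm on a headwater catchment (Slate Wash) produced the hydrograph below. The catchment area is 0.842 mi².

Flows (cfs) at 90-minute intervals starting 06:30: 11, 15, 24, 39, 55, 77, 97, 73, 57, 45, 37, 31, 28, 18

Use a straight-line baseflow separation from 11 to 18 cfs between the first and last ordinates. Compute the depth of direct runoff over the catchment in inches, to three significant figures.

d ≈ 1.12 in

Direct runoff: 0.00, 3.46, 11.92, 26.38, 41.85, 63.31, 82.77, 58.23, 41.69, 29.15, 20.62, 14.08, 10.54, 0.00 cfs; ΣQ_DR = 404.0 cfs.
V = ΣQ_DR · Δt = 404.0 × 5400 s = 2.182 × 10^6 ft³.
Over A = 0.842 mi², depth = V / A = 1.12 in.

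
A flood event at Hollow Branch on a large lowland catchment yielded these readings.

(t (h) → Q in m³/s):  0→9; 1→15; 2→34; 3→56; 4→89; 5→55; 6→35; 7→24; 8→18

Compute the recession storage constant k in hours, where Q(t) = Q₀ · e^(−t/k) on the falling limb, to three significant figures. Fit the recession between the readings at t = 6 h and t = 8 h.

k ≈ 3.01 h

On the falling limb, Q drops from 35 to 18 m³/s between t = 6 h and t = 8 h (Δt = 2 h).
k = −Δt / ln(Q₂/Q₁) = −2 / ln(18/35) = 3.01 h.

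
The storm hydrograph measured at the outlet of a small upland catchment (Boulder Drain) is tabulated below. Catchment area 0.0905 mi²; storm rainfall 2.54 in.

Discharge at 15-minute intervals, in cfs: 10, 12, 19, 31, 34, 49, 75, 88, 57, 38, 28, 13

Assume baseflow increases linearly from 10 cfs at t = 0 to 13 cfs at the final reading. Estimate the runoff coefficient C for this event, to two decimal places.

C ≈ 0.53

ΣQ_DR = 316.0 cfs; V = ΣQ_DR·Δt = 2.844 × 10^5 ft³.
Runoff depth d = V / A = 1.353 in.
C = d / P = 1.353 / 2.54 = 0.53.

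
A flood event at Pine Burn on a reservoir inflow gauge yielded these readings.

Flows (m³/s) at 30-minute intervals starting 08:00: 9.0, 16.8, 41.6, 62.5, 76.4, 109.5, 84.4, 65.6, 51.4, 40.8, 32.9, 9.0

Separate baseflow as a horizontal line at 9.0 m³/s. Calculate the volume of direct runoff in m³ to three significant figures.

Direct-runoff ordinates (Q − Q_b): 0.0, 7.8, 32.6, 53.5, 67.4, 100.5, 75.4, 56.6, 42.4, 31.8, 23.9, 0.0 m³/s.
ΣQ_DR = 491.9 m³/s.
With Δt = 0.5 h = 1800 s, V = ΣQ_DR · Δt = 491.9 × 1800 = 8.85 × 10^5 m³.

V ≈ 8.85 × 10^5 m³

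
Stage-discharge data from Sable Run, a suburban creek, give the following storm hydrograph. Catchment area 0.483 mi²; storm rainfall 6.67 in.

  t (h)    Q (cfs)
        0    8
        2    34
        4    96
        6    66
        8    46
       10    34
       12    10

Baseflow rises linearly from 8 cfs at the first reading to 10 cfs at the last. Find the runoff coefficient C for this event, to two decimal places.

C ≈ 0.22

ΣQ_DR = 231.0 cfs; V = ΣQ_DR·Δt = 1.663 × 10^6 ft³.
Runoff depth d = V / A = 1.482 in.
C = d / P = 1.482 / 6.67 = 0.22.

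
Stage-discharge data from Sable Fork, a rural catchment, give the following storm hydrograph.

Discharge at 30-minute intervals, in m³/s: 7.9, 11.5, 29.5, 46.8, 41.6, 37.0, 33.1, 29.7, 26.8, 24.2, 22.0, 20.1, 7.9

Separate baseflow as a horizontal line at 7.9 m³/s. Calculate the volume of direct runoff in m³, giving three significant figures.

Direct-runoff ordinates (Q − Q_b): 0.0, 3.6, 21.6, 38.9, 33.7, 29.1, 25.2, 21.8, 18.9, 16.3, 14.1, 12.2, 0.0 m³/s.
ΣQ_DR = 235.4 m³/s.
With Δt = 0.5 h = 1800 s, V = ΣQ_DR · Δt = 235.4 × 1800 = 4.24 × 10^5 m³.

V ≈ 4.24 × 10^5 m³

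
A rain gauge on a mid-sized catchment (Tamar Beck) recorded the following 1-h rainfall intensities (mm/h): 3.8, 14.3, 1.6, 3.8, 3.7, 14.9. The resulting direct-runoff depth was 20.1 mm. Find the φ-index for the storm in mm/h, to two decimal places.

φ ≈ 4.55 mm/h

Only the 2 blocks with intensity above φ contribute runoff: 14.3, 14.9 mm/h.
Σ(I−φ)·Δt = d  ⇒  (14.3+14.9 − 2φ)·1 = 20.1
φ = (29.20 − 20.1/1) / 2 = 4.55 mm/h.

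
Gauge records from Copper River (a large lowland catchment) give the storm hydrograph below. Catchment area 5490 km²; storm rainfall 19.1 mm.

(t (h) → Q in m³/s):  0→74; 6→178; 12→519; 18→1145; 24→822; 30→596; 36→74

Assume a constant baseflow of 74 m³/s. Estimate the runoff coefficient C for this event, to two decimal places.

ΣQ_DR = 2890 m³/s; V = ΣQ_DR·Δt = 6.242 × 10^7 m³.
Runoff depth d = V / A = 11.37 mm.
C = d / P = 11.37 / 19.1 = 0.60.

C ≈ 0.60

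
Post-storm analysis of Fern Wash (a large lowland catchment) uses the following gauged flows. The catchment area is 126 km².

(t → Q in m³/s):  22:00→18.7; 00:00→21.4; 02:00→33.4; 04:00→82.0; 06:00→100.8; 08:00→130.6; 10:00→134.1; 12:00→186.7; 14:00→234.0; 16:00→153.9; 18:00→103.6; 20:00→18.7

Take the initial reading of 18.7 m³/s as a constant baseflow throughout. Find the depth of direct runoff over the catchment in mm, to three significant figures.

d ≈ 56.8 mm

Direct runoff: 0.0, 2.7, 14.7, 63.3, 82.1, 111.9, 115.4, 168.0, 215.3, 135.2, 84.9, 0.0 m³/s; ΣQ_DR = 993.5 m³/s.
V = ΣQ_DR · Δt = 993.5 × 7200 s = 7.153 × 10^6 m³.
Over A = 126 km², depth = V / A = 56.8 mm.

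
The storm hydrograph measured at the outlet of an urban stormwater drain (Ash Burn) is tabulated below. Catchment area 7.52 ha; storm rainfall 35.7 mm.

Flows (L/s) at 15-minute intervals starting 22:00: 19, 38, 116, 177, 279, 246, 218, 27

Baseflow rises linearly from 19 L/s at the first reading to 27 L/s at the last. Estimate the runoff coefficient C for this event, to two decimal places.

C ≈ 0.31

ΣQ_DR = 936.0 L/s; V = ΣQ_DR·Δt = 8.424 × 10^5 L.
Runoff depth d = V / A = 11.20 mm.
C = d / P = 11.20 / 35.7 = 0.31.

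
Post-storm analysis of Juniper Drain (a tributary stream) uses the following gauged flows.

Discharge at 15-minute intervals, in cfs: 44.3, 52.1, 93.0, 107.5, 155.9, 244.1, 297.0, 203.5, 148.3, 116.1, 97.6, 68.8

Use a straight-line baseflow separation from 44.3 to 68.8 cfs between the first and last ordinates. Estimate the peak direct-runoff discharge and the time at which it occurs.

Subtracting baseflow gives direct-runoff ordinates: 0.00, 5.57, 44.25, 56.52, 102.69, 188.66, 239.34, 143.61, 86.18, 51.75, 31.03, 0.00 cfs.
The maximum is 239.34 cfs, occurring at the reading for t = 1.5 h.

Q_p = 239.34 cfs at t = 1.5 h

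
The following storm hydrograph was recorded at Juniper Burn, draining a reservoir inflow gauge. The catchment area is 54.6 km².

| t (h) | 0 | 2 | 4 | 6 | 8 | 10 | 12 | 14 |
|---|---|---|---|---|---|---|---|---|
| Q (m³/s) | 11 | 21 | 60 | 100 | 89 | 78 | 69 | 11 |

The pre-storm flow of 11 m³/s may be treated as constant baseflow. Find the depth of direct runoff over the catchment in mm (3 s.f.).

Direct runoff: 0.0, 10.0, 49.0, 89.0, 78.0, 67.0, 58.0, 0.0 m³/s; ΣQ_DR = 351.0 m³/s.
V = ΣQ_DR · Δt = 351.0 × 7200 s = 2.527 × 10^6 m³.
Over A = 54.6 km², depth = V / A = 46.3 mm.

d ≈ 46.3 mm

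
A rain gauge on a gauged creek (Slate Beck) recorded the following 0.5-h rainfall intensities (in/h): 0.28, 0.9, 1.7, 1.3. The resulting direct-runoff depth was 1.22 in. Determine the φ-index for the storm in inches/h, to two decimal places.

Only the 3 blocks with intensity above φ contribute runoff: 0.9, 1.7, 1.3 in/h.
Σ(I−φ)·Δt = d  ⇒  (0.9+1.7+1.3 − 3φ)·0.5 = 1.22
φ = (3.900 − 1.22/0.5) / 3 = 0.49 in/h.

φ ≈ 0.49 in/h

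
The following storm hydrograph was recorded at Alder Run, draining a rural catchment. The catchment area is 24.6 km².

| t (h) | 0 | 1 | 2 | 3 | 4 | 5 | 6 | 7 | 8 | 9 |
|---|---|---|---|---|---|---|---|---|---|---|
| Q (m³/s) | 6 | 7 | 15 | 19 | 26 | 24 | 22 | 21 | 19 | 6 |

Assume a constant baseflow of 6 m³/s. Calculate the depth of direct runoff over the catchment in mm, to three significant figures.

Direct runoff: 0.0, 1.0, 9.0, 13.0, 20.0, 18.0, 16.0, 15.0, 13.0, 0.0 m³/s; ΣQ_DR = 105.0 m³/s.
V = ΣQ_DR · Δt = 105.0 × 3600 s = 3.780 × 10^5 m³.
Over A = 24.6 km², depth = V / A = 15.4 mm.

d ≈ 15.4 mm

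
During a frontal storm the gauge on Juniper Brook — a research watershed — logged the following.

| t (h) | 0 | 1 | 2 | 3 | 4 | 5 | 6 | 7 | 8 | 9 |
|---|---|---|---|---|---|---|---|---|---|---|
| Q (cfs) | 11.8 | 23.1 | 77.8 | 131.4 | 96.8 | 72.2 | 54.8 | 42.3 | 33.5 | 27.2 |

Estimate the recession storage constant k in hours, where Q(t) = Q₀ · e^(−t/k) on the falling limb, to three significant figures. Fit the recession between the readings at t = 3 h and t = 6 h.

On the falling limb, Q drops from 131.4 to 54.8 cfs between t = 3 h and t = 6 h (Δt = 3 h).
k = −Δt / ln(Q₂/Q₁) = −3 / ln(54.8/131.4) = 3.43 h.

k ≈ 3.43 h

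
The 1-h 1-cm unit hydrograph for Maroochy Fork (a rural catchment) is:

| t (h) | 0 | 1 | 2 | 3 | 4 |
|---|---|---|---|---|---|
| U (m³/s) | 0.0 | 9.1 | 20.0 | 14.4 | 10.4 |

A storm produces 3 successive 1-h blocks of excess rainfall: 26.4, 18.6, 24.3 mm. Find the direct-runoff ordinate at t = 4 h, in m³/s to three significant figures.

Q ≈ 103 m³/s

By discrete convolution, Q_j = Σ (P_i / 10 mm) · U_{j−i}.
At t = 4 h (j=4): Q = (26.4/10)·10.4 + (18.6/10)·14.4 + (24.3/10)·20.0 = 103 m³/s.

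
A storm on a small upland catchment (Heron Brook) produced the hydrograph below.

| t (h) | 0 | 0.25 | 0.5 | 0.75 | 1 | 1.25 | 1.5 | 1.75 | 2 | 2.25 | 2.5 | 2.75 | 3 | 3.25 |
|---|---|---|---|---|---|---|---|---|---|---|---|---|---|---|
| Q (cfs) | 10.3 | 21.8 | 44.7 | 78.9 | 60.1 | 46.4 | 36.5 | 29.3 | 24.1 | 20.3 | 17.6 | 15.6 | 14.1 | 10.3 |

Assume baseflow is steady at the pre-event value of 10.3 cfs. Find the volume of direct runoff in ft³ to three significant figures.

Direct-runoff ordinates (Q − Q_b): 0.0, 11.5, 34.4, 68.6, 49.8, 36.1, 26.2, 19.0, 13.8, 10.0, 7.3, 5.3, 3.8, 0.0 cfs.
ΣQ_DR = 285.8 cfs.
With Δt = 0.25 h = 900 s, V = ΣQ_DR · Δt = 285.8 × 900 = 2.57 × 10^5 ft³.

V ≈ 2.57 × 10^5 ft³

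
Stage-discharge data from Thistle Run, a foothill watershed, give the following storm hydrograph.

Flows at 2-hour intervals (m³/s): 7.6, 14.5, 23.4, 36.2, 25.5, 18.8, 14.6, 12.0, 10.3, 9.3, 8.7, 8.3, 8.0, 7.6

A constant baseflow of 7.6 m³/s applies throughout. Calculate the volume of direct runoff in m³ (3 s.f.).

V ≈ 7.08 × 10^5 m³

Direct-runoff ordinates (Q − Q_b): 0.0, 6.9, 15.8, 28.6, 17.9, 11.2, 7.0, 4.4, 2.7, 1.7, 1.1, 0.7, 0.4, 0.0 m³/s.
ΣQ_DR = 98.40 m³/s.
With Δt = 2 h = 7200 s, V = ΣQ_DR · Δt = 98.40 × 7200 = 7.08 × 10^5 m³.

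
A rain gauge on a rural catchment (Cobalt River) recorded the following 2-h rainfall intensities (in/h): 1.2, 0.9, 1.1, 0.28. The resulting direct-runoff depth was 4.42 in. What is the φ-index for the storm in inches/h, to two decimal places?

Only the 3 blocks with intensity above φ contribute runoff: 1.2, 0.9, 1.1 in/h.
Σ(I−φ)·Δt = d  ⇒  (1.2+0.9+1.1 − 3φ)·2 = 4.42
φ = (3.200 − 4.42/2) / 3 = 0.33 in/h.

φ ≈ 0.33 in/h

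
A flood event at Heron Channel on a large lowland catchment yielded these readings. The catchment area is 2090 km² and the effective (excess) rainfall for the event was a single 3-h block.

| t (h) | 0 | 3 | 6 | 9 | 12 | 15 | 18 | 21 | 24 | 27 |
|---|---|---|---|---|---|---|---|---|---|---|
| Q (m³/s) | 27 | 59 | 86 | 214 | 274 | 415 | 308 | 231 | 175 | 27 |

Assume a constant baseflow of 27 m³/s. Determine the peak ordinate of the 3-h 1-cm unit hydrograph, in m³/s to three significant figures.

U_p ≈ 486 m³/s

Direct runoff: 0.0, 32.0, 59.0, 187.0, 247.0, 388.0, 281.0, 204.0, 148.0, 0.0 m³/s; ΣQ_DR = 1546 m³/s, peak = 388.0 m³/s.
Runoff depth d = ΣQ_DR·Δt / A = 1546 × 10800 / (2090 km²) = 7.989 mm.
The 1-cm UH is the DRH scaled by (10 mm)/d, so U_p = 388.0 × 10/7.989 = 486 m³/s.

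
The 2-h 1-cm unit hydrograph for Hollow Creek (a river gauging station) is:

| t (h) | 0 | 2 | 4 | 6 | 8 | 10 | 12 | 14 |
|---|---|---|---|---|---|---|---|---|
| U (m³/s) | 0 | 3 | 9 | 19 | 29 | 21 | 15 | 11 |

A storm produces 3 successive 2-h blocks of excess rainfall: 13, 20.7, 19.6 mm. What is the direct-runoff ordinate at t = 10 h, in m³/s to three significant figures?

Q ≈ 125 m³/s

By discrete convolution, Q_j = Σ (P_i / 10 mm) · U_{j−i}.
At t = 10 h (j=5): Q = (13/10)·21 + (20.7/10)·29 + (19.6/10)·19 = 125 m³/s.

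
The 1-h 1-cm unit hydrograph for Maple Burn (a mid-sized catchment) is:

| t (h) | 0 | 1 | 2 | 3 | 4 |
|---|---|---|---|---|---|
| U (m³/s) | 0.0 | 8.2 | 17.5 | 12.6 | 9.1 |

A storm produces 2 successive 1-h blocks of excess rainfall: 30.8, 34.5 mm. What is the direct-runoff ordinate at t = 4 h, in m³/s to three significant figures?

By discrete convolution, Q_j = Σ (P_i / 10 mm) · U_{j−i}.
At t = 4 h (j=4): Q = (30.8/10)·9.1 + (34.5/10)·12.6 = 71.5 m³/s.

Q ≈ 71.5 m³/s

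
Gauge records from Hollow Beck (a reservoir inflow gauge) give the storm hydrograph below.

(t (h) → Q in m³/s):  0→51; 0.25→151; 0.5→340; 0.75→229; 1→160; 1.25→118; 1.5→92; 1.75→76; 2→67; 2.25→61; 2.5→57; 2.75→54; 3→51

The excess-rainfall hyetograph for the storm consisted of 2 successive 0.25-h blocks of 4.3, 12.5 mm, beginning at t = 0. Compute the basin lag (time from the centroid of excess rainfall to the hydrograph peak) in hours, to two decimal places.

t_L ≈ 0.19 h

Centroid of excess rainfall: t_c = Σ P_i·t̄_i / ΣP_i = 0.3110 h (block centres at 0.125, 0.375 h).
Hydrograph peak occurs at t = 0.5 h, so basin lag t_L = 0.5 − 0.3110 = 0.19 h.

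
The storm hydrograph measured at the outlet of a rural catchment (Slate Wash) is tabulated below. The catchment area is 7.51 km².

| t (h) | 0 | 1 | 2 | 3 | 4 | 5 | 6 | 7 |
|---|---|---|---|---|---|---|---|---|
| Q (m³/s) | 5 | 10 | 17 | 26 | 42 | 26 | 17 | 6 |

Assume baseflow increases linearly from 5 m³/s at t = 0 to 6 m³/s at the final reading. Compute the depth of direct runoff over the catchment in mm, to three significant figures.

Direct runoff: 0.00, 4.86, 11.71, 20.57, 36.43, 20.29, 11.14, 0.00 m³/s; ΣQ_DR = 105.0 m³/s.
V = ΣQ_DR · Δt = 105.0 × 3600 s = 3.780 × 10^5 m³.
Over A = 7.51 km², depth = V / A = 50.3 mm.

d ≈ 50.3 mm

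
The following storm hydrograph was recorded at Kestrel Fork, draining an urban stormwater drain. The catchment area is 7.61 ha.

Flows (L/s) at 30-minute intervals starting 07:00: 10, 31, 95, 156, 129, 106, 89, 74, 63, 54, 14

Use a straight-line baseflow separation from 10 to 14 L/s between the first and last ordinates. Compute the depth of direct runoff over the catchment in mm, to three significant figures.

d ≈ 16.3 mm

Direct runoff: 0.00, 20.60, 84.20, 144.80, 117.40, 94.00, 76.60, 61.20, 49.80, 40.40, 0.00 L/s; ΣQ_DR = 689.0 L/s.
V = ΣQ_DR · Δt = 689.0 × 1800 s = 1.240 × 10^6 L.
Over A = 7.61 ha, depth = V / A = 16.3 mm.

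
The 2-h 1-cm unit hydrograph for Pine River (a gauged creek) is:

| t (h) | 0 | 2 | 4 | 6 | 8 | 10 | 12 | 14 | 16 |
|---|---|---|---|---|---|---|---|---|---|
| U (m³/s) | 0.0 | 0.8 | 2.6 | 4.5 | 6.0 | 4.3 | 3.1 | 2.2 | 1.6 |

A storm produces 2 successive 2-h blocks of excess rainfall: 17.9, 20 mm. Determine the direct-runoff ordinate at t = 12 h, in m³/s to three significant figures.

By discrete convolution, Q_j = Σ (P_i / 10 mm) · U_{j−i}.
At t = 12 h (j=6): Q = (17.9/10)·3.1 + (20/10)·4.3 = 14.1 m³/s.

Q ≈ 14.1 m³/s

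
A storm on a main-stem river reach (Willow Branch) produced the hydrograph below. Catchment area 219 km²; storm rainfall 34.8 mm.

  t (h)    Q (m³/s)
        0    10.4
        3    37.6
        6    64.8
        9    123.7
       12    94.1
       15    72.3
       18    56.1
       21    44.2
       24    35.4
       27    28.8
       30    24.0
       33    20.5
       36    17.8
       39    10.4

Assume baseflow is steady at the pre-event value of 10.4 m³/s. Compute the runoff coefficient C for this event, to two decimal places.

ΣQ_DR = 494.5 m³/s; V = ΣQ_DR·Δt = 5.341 × 10^6 m³.
Runoff depth d = V / A = 24.39 mm.
C = d / P = 24.39 / 34.8 = 0.70.

C ≈ 0.70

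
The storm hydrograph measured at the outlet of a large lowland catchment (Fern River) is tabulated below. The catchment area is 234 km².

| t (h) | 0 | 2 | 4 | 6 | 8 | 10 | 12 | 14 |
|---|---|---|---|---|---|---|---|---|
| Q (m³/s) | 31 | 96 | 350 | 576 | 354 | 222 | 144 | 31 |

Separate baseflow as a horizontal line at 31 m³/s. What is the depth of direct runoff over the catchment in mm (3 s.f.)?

d ≈ 47.9 mm

Direct runoff: 0.0, 65.0, 319.0, 545.0, 323.0, 191.0, 113.0, 0.0 m³/s; ΣQ_DR = 1556 m³/s.
V = ΣQ_DR · Δt = 1556 × 7200 s = 1.120 × 10^7 m³.
Over A = 234 km², depth = V / A = 47.9 mm.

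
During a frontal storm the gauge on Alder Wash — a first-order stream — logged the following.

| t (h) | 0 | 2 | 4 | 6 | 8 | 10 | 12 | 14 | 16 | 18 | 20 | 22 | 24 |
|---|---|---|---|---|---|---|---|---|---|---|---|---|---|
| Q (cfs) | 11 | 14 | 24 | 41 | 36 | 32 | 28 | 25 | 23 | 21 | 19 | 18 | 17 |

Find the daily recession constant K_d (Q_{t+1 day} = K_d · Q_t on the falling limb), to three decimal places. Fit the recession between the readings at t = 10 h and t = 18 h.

Between t = 10 h and t = 18 h the flow falls from 32 to 21 cfs over 4×2 h = 8 h.
Per-interval ratio K = (21/32)^(1/4) = 0.9001; K_d = K^(24/2) = 0.283.

K_d ≈ 0.283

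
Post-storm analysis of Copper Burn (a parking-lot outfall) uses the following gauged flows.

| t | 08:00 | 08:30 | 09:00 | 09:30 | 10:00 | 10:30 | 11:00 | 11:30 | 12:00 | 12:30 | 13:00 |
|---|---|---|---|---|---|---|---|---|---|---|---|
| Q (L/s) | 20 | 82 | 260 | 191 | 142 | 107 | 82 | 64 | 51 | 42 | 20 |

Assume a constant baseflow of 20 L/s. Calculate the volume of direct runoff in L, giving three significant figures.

Direct-runoff ordinates (Q − Q_b): 0.0, 62.0, 240.0, 171.0, 122.0, 87.0, 62.0, 44.0, 31.0, 22.0, 0.0 L/s.
ΣQ_DR = 841.0 L/s.
With Δt = 0.5 h = 1800 s, V = ΣQ_DR · Δt = 841.0 × 1800 = 1.51 × 10^6 L.

V ≈ 1.51 × 10^6 L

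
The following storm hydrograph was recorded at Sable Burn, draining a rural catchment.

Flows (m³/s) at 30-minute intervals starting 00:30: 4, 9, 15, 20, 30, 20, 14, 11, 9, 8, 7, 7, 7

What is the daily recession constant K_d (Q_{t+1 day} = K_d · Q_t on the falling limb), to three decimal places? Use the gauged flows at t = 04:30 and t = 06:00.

Between t = 04:30 and t = 06:00 the flow falls from 9 to 7 m³/s over 3×0.5 h = 1.5 h.
Per-interval ratio K = (7/9)^(1/3) = 0.9196; K_d = K^(24/0.5) = 0.018.

K_d ≈ 0.018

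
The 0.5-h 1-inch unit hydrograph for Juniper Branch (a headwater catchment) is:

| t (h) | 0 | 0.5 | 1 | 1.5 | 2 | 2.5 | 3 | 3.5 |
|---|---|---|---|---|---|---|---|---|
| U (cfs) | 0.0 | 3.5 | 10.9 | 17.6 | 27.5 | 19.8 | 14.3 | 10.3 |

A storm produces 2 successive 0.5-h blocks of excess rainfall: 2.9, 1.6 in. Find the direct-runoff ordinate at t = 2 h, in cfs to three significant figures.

By discrete convolution, Q_j = Σ (P_i / 1 in) · U_{j−i}.
At t = 2 h (j=4): Q = (2.9/1)·27.5 + (1.6/1)·17.6 = 108 cfs.

Q ≈ 108 cfs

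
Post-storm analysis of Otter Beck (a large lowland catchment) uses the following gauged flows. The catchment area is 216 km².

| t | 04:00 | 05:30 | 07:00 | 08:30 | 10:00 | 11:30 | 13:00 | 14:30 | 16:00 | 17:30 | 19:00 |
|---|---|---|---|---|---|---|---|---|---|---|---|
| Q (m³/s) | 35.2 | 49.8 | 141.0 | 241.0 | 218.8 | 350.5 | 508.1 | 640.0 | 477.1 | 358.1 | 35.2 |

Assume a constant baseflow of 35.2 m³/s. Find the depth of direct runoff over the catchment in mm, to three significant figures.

d ≈ 66.7 mm

Direct runoff: 0.0, 14.6, 105.8, 205.8, 183.6, 315.3, 472.9, 604.8, 441.9, 322.9, 0.0 m³/s; ΣQ_DR = 2668 m³/s.
V = ΣQ_DR · Δt = 2668 × 5400 s = 1.441 × 10^7 m³.
Over A = 216 km², depth = V / A = 66.7 mm.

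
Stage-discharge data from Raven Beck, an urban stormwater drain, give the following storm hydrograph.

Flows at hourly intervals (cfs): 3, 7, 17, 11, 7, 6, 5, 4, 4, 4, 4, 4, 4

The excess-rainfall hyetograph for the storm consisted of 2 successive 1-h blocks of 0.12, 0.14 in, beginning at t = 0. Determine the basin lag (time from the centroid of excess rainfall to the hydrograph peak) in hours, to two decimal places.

Centroid of excess rainfall: t_c = Σ P_i·t̄_i / ΣP_i = 1.0385 h (block centres at 0.5, 1.5 h).
Hydrograph peak occurs at t = 2 h, so basin lag t_L = 2 − 1.0385 = 0.96 h.

t_L ≈ 0.96 h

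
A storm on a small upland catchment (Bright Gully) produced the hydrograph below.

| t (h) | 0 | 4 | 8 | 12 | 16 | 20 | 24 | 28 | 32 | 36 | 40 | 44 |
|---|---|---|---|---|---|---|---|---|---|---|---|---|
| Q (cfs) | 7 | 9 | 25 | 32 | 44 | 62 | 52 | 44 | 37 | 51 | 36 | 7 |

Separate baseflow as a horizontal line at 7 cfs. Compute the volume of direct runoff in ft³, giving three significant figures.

V ≈ 4.64 × 10^6 ft³

Direct-runoff ordinates (Q − Q_b): 0.0, 2.0, 18.0, 25.0, 37.0, 55.0, 45.0, 37.0, 30.0, 44.0, 29.0, 0.0 cfs.
ΣQ_DR = 322.0 cfs.
With Δt = 4 h = 14400 s, V = ΣQ_DR · Δt = 322.0 × 14400 = 4.64 × 10^6 ft³.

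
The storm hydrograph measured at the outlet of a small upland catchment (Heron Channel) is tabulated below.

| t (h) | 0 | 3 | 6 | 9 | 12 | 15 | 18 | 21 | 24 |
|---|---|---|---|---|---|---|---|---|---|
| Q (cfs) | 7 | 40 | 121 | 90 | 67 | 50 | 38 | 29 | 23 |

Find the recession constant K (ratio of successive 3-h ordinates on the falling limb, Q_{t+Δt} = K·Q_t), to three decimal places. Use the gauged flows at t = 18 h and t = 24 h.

K ≈ 0.778

Using the recession-limb readings at t = 18 h and t = 24 h: Q falls from 38 to 23 cfs over 2 intervals.
K = (Q₂/Q₁)^(1/2) = (23/38)^(1/2) = 0.778.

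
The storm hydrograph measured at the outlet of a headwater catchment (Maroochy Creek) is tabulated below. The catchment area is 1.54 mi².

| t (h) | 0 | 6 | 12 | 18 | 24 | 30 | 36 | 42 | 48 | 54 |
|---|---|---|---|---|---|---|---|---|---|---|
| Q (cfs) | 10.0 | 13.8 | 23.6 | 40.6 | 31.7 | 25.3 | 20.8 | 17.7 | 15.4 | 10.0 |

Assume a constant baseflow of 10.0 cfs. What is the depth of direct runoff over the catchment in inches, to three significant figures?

Direct runoff: 0.0, 3.8, 13.6, 30.6, 21.7, 15.3, 10.8, 7.7, 5.4, 0.0 cfs; ΣQ_DR = 108.9 cfs.
V = ΣQ_DR · Δt = 108.9 × 21600 s = 2.352 × 10^6 ft³.
Over A = 1.54 mi², depth = V / A = 0.657 in.

d ≈ 0.657 in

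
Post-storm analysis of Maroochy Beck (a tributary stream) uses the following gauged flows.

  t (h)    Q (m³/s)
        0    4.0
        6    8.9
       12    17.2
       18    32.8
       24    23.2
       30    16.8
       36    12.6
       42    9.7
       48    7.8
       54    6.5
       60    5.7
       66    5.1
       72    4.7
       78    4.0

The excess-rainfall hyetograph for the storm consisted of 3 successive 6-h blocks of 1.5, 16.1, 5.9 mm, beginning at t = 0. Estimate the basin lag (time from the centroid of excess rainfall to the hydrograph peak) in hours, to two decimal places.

t_L ≈ 7.88 h

Centroid of excess rainfall: t_c = Σ P_i·t̄_i / ΣP_i = 10.1234 h (block centres at 3, 9, 15 h).
Hydrograph peak occurs at t = 18 h, so basin lag t_L = 18 − 10.1234 = 7.88 h.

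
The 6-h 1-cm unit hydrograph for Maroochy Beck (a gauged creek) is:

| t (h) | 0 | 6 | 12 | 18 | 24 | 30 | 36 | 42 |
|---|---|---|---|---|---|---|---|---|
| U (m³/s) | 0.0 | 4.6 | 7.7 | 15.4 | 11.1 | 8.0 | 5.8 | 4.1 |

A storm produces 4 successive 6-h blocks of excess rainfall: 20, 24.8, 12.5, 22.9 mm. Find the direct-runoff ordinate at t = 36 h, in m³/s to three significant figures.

By discrete convolution, Q_j = Σ (P_i / 10 mm) · U_{j−i}.
At t = 36 h (j=6): Q = (20/10)·5.8 + (24.8/10)·8.0 + (12.5/10)·11.1 + (22.9/10)·15.4 = 80.6 m³/s.

Q ≈ 80.6 m³/s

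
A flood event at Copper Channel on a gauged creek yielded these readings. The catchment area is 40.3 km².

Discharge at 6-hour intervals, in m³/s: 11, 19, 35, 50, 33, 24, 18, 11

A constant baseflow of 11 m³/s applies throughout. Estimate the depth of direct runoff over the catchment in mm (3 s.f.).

d ≈ 60.6 mm

Direct runoff: 0.0, 8.0, 24.0, 39.0, 22.0, 13.0, 7.0, 0.0 m³/s; ΣQ_DR = 113.0 m³/s.
V = ΣQ_DR · Δt = 113.0 × 21600 s = 2.441 × 10^6 m³.
Over A = 40.3 km², depth = V / A = 60.6 mm.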